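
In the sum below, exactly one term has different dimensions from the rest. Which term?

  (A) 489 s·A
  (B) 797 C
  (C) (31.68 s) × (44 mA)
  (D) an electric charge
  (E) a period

(E)

Expand each in SI base units:
  (A) A·s = s·A
  (B) C = s·A
  (C) [s] · [A] = s·A
  (D) [electric charge] = s·A
  (E) [period] = s
All reduce to s·A except (E), which is s.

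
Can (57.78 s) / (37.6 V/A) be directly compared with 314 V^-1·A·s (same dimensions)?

Yes

Dimensions:
  (57.78 s) / (37.6 V/A):  [s] / [kg·m²·s⁻³·A⁻²] = kg⁻¹·m⁻²·s⁴·A²
  314 V^-1·A·s:  A·s·V⁻¹ = A·s·(J·C⁻¹)⁻¹ = kg⁻¹·m⁻²·s⁴·A²
Both are kg⁻¹·m⁻²·s⁴·A², so they have the same dimensions and can be added.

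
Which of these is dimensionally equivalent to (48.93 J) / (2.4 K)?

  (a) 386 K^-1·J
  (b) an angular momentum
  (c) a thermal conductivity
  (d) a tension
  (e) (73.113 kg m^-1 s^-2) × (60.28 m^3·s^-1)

(a)

Reference: [kg·m²·s⁻²] / [K] = kg·m²·s⁻²·K⁻¹.
Each option:
  (a) J·K⁻¹ = N·m·K⁻¹ = kg·m²·s⁻²·K⁻¹  ← same
  (b) [angular momentum] = kg·m²·s⁻¹
  (c) [thermal conductivity] = kg·m·s⁻³·K⁻¹
  (d) [tension] = kg·m·s⁻²
  (e) [kg·m⁻¹·s⁻²] · [m³·s⁻¹] = kg·m²·s⁻³
Only (a) matches kg·m²·s⁻²·K⁻¹.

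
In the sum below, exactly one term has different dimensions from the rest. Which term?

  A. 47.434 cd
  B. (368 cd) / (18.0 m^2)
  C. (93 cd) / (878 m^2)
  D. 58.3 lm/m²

A.

Dimensions:
  A. cd
  B. [cd] / [m²] = m⁻²·cd
  C. [cd] / [m²] = m⁻²·cd
  D. lm·m⁻² = cd·m⁻² = m⁻²·cd
All reduce to m⁻²·cd except A., which is cd.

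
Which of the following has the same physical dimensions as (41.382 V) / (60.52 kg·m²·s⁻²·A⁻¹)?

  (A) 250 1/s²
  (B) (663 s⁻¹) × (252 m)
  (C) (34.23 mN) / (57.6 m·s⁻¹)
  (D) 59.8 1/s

(D)

Reference: [kg·m²·s⁻³·A⁻¹] / [kg·m²·s⁻²·A⁻¹] = s⁻¹.
Each option:
  (A) s⁻²
  (B) [s⁻¹] · [m] = m·s⁻¹
  (C) [kg·m·s⁻²] / [m·s⁻¹] = kg·s⁻¹
  (D) s⁻¹  ← same
Only (D) matches s⁻¹.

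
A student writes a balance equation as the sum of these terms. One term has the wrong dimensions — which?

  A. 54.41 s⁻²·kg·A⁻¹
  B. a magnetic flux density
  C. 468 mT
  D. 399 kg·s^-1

Expand each in SI base units:
  A. kg·s⁻²·A⁻¹
  B. [magnetic flux density] = kg·s⁻²·A⁻¹
  C. T = Wb·m⁻² = kg·s⁻²·A⁻¹
  D. kg·s⁻¹
All reduce to kg·s⁻²·A⁻¹ except D., which is kg·s⁻¹.

D.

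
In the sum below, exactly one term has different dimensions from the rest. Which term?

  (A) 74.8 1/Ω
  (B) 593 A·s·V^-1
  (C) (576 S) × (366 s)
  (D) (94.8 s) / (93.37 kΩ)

(A)

Work out the base dimensions of each:
  (A) Ω⁻¹ = (V·A⁻¹)⁻¹ = kg⁻¹·m⁻²·s³·A²
  (B) A·s·V⁻¹ = A·s·(J·C⁻¹)⁻¹ = kg⁻¹·m⁻²·s⁴·A²
  (C) [kg⁻¹·m⁻²·s³·A²] · [s] = kg⁻¹·m⁻²·s⁴·A²
  (D) [s] / [kg·m²·s⁻³·A⁻²] = kg⁻¹·m⁻²·s⁴·A²
All reduce to kg⁻¹·m⁻²·s⁴·A² except (A), which is kg⁻¹·m⁻²·s³·A².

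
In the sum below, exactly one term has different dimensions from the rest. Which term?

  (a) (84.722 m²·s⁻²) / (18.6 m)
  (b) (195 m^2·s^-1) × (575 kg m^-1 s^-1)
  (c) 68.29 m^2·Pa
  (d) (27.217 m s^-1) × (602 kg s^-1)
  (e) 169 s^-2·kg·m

In SI base units:
  (a) [m²·s⁻²] / [m] = m·s⁻²
  (b) [m²·s⁻¹] · [kg·m⁻¹·s⁻¹] = kg·m·s⁻²
  (c) Pa·m² = N·m⁻²·m² = kg·m·s⁻²
  (d) [m·s⁻¹] · [kg·s⁻¹] = kg·m·s⁻²
  (e) kg·m·s⁻²
All reduce to kg·m·s⁻² except (a), which is m·s⁻².

(a)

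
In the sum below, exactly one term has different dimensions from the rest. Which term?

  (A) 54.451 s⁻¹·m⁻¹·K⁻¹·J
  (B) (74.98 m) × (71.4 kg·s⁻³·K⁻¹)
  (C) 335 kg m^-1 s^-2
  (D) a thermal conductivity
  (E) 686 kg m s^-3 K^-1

Dimensions:
  (A) J·s⁻¹·m⁻¹·K⁻¹ = N·m·s⁻¹·m⁻¹·K⁻¹ = kg·m·s⁻³·K⁻¹
  (B) [m] · [kg·s⁻³·K⁻¹] = kg·m·s⁻³·K⁻¹
  (C) kg·m⁻¹·s⁻²
  (D) [thermal conductivity] = kg·m·s⁻³·K⁻¹
  (E) kg·m·s⁻³·K⁻¹
All reduce to kg·m·s⁻³·K⁻¹ except (C), which is kg·m⁻¹·s⁻².

(C)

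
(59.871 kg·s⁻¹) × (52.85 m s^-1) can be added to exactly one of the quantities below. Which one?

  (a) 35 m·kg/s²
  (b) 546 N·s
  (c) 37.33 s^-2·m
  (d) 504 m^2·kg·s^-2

Reference: [kg·s⁻¹] · [m·s⁻¹] = kg·m·s⁻².
Each option:
  (a) kg·m·s⁻²  ← same
  (b) N·s = kg·m·s⁻²·s = kg·m·s⁻¹
  (c) m·s⁻²
  (d) kg·m²·s⁻²
Only (a) matches kg·m·s⁻².

(a)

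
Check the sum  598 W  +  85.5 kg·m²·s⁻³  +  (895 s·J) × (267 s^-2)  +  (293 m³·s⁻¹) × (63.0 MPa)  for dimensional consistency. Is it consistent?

Yes

Dimensions:
  598 W:  W = J·s⁻¹ = kg·m²·s⁻³
  85.5 kg·m²·s⁻³:  kg·m²·s⁻³
  (895 s·J) × (267 s^-2):  [kg·m²·s⁻¹] · [s⁻²] = kg·m²·s⁻³
  (293 m³·s⁻¹) × (63.0 MPa):  [m³·s⁻¹] · [kg·m⁻¹·s⁻²] = kg·m²·s⁻³
Every term reduces to kg·m²·s⁻³.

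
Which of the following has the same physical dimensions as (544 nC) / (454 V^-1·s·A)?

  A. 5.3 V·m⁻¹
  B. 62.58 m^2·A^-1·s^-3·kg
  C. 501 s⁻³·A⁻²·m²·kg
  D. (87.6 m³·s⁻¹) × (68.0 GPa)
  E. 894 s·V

Reference: [s·A] / [kg⁻¹·m⁻²·s⁴·A²] = kg·m²·s⁻³·A⁻¹.
Each option:
  A. V·m⁻¹ = J·C⁻¹·m⁻¹ = kg·m·s⁻³·A⁻¹
  B. kg·m²·s⁻³·A⁻¹  ← same
  C. kg·m²·s⁻³·A⁻²
  D. [m³·s⁻¹] · [kg·m⁻¹·s⁻²] = kg·m²·s⁻³
  E. V·s = J·C⁻¹·s = kg·m²·s⁻²·A⁻¹
Only B. matches kg·m²·s⁻³·A⁻¹.

B.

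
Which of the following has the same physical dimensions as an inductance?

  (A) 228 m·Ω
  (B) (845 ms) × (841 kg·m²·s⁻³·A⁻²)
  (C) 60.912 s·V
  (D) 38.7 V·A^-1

(B)

Reference: [inductance] = kg·m²·s⁻²·A⁻².
Each option:
  (A) Ω·m = V·A⁻¹·m = kg·m³·s⁻³·A⁻²
  (B) [s] · [kg·m²·s⁻³·A⁻²] = kg·m²·s⁻²·A⁻²  ← same
  (C) V·s = J·C⁻¹·s = kg·m²·s⁻²·A⁻¹
  (D) V·A⁻¹ = J·C⁻¹·A⁻¹ = kg·m²·s⁻³·A⁻²
Only (B) matches kg·m²·s⁻²·A⁻².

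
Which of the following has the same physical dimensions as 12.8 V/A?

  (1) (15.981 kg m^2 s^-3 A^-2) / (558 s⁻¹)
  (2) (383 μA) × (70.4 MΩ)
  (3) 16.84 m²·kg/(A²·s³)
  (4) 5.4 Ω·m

(3)

Reference: V·A⁻¹ = J·C⁻¹·A⁻¹ = kg·m²·s⁻³·A⁻².
Each option:
  (1) [kg·m²·s⁻³·A⁻²] / [s⁻¹] = kg·m²·s⁻²·A⁻²
  (2) [A] · [kg·m²·s⁻³·A⁻²] = kg·m²·s⁻³·A⁻¹
  (3) kg·m²·s⁻³·A⁻²  ← same
  (4) Ω·m = V·A⁻¹·m = kg·m³·s⁻³·A⁻²
Only (3) matches kg·m²·s⁻³·A⁻².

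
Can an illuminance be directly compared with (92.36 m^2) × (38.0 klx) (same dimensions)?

No

In SI base units:
  an illuminance:  [illuminance] = m⁻²·cd
  (92.36 m^2) × (38.0 klx):  [m²] · [m⁻²·cd] = cd
m⁻²·cd ≠ cd, so they cannot be added.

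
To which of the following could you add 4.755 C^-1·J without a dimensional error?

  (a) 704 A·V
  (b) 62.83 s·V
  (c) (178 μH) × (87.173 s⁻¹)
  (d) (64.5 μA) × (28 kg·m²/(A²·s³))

Reference: J·C⁻¹ = N·m·(s·A)⁻¹ = kg·m²·s⁻³·A⁻¹.
Each option:
  (a) V·A = J·C⁻¹·A = kg·m²·s⁻³
  (b) V·s = J·C⁻¹·s = kg·m²·s⁻²·A⁻¹
  (c) [kg·m²·s⁻²·A⁻²] · [s⁻¹] = kg·m²·s⁻³·A⁻²
  (d) [A] · [kg·m²·s⁻³·A⁻²] = kg·m²·s⁻³·A⁻¹  ← same
Only (d) matches kg·m²·s⁻³·A⁻¹.

(d)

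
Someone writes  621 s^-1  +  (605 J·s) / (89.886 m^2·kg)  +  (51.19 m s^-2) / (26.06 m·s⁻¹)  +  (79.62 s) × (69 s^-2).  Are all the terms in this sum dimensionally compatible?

Yes

Expand each in SI base units:
  621 s^-1:  s⁻¹
  (605 J·s) / (89.886 m^2·kg):  [kg·m²·s⁻¹] / [kg·m²] = s⁻¹
  (51.19 m s^-2) / (26.06 m·s⁻¹):  [m·s⁻²] / [m·s⁻¹] = s⁻¹
  (79.62 s) × (69 s^-2):  [s] · [s⁻²] = s⁻¹
Every term reduces to s⁻¹.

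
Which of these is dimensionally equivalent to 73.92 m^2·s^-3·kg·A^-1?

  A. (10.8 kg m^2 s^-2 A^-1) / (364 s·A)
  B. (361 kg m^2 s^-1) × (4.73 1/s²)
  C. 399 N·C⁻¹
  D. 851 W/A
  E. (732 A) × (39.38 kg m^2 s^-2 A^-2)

Reference: kg·m²·s⁻³·A⁻¹.
Each option:
  A. [kg·m²·s⁻²·A⁻¹] / [s·A] = kg·m²·s⁻³·A⁻²
  B. [kg·m²·s⁻¹] · [s⁻²] = kg·m²·s⁻³
  C. N·C⁻¹ = kg·m·s⁻²·(s·A)⁻¹ = kg·m·s⁻³·A⁻¹
  D. W·A⁻¹ = J·s⁻¹·A⁻¹ = kg·m²·s⁻³·A⁻¹  ← same
  E. [A] · [kg·m²·s⁻²·A⁻²] = kg·m²·s⁻²·A⁻¹
Only D. matches kg·m²·s⁻³·A⁻¹.

D.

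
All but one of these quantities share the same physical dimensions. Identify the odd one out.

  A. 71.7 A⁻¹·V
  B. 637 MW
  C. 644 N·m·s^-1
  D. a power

A.

In SI base units:
  A. V·A⁻¹ = J·C⁻¹·A⁻¹ = kg·m²·s⁻³·A⁻²
  B. W = J·s⁻¹ = kg·m²·s⁻³
  C. N·m·s⁻¹ = kg·m·s⁻²·m·s⁻¹ = kg·m²·s⁻³
  D. [power] = kg·m²·s⁻³
All reduce to kg·m²·s⁻³ except A., which is kg·m²·s⁻³·A⁻².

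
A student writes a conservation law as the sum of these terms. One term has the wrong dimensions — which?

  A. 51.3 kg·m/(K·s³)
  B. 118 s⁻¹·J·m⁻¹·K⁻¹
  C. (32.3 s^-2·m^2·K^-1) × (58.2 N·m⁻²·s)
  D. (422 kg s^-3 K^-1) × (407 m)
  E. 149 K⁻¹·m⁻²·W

Dimensions:
  A. kg·m·s⁻³·K⁻¹
  B. J·s⁻¹·m⁻¹·K⁻¹ = N·m·s⁻¹·m⁻¹·K⁻¹ = kg·m·s⁻³·K⁻¹
  C. [m²·s⁻²·K⁻¹] · [kg·m⁻¹·s⁻¹] = kg·m·s⁻³·K⁻¹
  D. [kg·s⁻³·K⁻¹] · [m] = kg·m·s⁻³·K⁻¹
  E. W·m⁻²·K⁻¹ = J·s⁻¹·m⁻²·K⁻¹ = kg·s⁻³·K⁻¹
All reduce to kg·m·s⁻³·K⁻¹ except E., which is kg·s⁻³·K⁻¹.

E.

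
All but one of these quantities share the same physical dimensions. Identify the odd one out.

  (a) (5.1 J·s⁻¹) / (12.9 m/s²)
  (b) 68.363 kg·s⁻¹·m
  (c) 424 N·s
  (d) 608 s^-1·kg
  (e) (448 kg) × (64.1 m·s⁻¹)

In SI base units:
  (a) [kg·m²·s⁻³] / [m·s⁻²] = kg·m·s⁻¹
  (b) kg·m·s⁻¹
  (c) N·s = kg·m·s⁻²·s = kg·m·s⁻¹
  (d) kg·s⁻¹
  (e) [kg] · [m·s⁻¹] = kg·m·s⁻¹
All reduce to kg·m·s⁻¹ except (d), which is kg·s⁻¹.

(d)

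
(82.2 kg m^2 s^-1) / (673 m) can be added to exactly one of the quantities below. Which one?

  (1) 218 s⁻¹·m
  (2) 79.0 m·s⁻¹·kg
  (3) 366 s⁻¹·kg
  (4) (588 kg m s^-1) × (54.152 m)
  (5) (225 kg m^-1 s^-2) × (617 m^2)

(2)

Reference: [kg·m²·s⁻¹] / [m] = kg·m·s⁻¹.
Each option:
  (1) m·s⁻¹
  (2) kg·m·s⁻¹  ← same
  (3) kg·s⁻¹
  (4) [kg·m·s⁻¹] · [m] = kg·m²·s⁻¹
  (5) [kg·m⁻¹·s⁻²] · [m²] = kg·m·s⁻²
Only (2) matches kg·m·s⁻¹.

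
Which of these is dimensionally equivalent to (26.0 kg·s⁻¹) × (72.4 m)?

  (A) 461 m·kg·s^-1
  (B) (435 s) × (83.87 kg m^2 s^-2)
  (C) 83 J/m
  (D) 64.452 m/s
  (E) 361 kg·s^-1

Reference: [kg·s⁻¹] · [m] = kg·m·s⁻¹.
Each option:
  (A) kg·m·s⁻¹  ← same
  (B) [s] · [kg·m²·s⁻²] = kg·m²·s⁻¹
  (C) J·m⁻¹ = N·m·m⁻¹ = kg·m·s⁻²
  (D) m·s⁻¹
  (E) kg·s⁻¹
Only (A) matches kg·m·s⁻¹.

(A)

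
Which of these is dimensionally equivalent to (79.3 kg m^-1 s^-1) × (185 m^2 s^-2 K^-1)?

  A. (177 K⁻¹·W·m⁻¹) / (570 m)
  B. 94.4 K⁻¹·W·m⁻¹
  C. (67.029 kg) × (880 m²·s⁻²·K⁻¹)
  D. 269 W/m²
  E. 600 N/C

B.

Reference: [kg·m⁻¹·s⁻¹] · [m²·s⁻²·K⁻¹] = kg·m·s⁻³·K⁻¹.
Each option:
  A. [kg·m·s⁻³·K⁻¹] / [m] = kg·s⁻³·K⁻¹
  B. W·m⁻¹·K⁻¹ = J·s⁻¹·m⁻¹·K⁻¹ = kg·m·s⁻³·K⁻¹  ← same
  C. [kg] · [m²·s⁻²·K⁻¹] = kg·m²·s⁻²·K⁻¹
  D. W·m⁻² = J·s⁻¹·m⁻² = kg·s⁻³
  E. N·C⁻¹ = kg·m·s⁻²·(s·A)⁻¹ = kg·m·s⁻³·A⁻¹
Only B. matches kg·m·s⁻³·K⁻¹.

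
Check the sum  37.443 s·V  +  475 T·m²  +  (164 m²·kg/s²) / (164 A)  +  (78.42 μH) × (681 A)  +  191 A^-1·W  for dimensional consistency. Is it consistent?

Work out the base dimensions of each:
  37.443 s·V:  V·s = J·C⁻¹·s = kg·m²·s⁻²·A⁻¹
  475 T·m²:  T·m² = Wb·m⁻²·m² = kg·m²·s⁻²·A⁻¹
  (164 m²·kg/s²) / (164 A):  [kg·m²·s⁻²] / [A] = kg·m²·s⁻²·A⁻¹
  (78.42 μH) × (681 A):  [kg·m²·s⁻²·A⁻²] · [A] = kg·m²·s⁻²·A⁻¹
  191 A^-1·W:  W·A⁻¹ = J·s⁻¹·A⁻¹ = kg·m²·s⁻³·A⁻¹
The terms do not share a single dimension (kg·m²·s⁻²·A⁻¹ vs kg·m²·s⁻³·A⁻¹).

No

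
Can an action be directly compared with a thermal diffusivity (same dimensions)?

In SI base units:
  an action:  [action] = kg·m²·s⁻¹
  a thermal diffusivity:  [thermal diffusivity] = m²·s⁻¹
kg·m²·s⁻¹ ≠ m²·s⁻¹, so they cannot be added.

No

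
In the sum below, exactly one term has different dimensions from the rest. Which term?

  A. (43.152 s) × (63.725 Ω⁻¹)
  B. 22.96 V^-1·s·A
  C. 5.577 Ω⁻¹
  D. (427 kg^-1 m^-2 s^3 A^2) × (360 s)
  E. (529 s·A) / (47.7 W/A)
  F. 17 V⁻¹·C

Work out the base dimensions of each:
  A. [s] · [kg⁻¹·m⁻²·s³·A²] = kg⁻¹·m⁻²·s⁴·A²
  B. A·s·V⁻¹ = A·s·(J·C⁻¹)⁻¹ = kg⁻¹·m⁻²·s⁴·A²
  C. Ω⁻¹ = (V·A⁻¹)⁻¹ = kg⁻¹·m⁻²·s³·A²
  D. [kg⁻¹·m⁻²·s³·A²] · [s] = kg⁻¹·m⁻²·s⁴·A²
  E. [s·A] / [kg·m²·s⁻³·A⁻¹] = kg⁻¹·m⁻²·s⁴·A²
  F. C·V⁻¹ = s·A·(J·C⁻¹)⁻¹ = kg⁻¹·m⁻²·s⁴·A²
All reduce to kg⁻¹·m⁻²·s⁴·A² except C., which is kg⁻¹·m⁻²·s³·A².

C.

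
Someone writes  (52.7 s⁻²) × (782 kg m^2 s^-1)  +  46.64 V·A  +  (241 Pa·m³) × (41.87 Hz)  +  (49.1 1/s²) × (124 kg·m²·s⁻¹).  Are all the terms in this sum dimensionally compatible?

Yes

In SI base units:
  (52.7 s⁻²) × (782 kg m^2 s^-1):  [s⁻²] · [kg·m²·s⁻¹] = kg·m²·s⁻³
  46.64 V·A:  V·A = J·C⁻¹·A = kg·m²·s⁻³
  (241 Pa·m³) × (41.87 Hz):  [kg·m²·s⁻²] · [s⁻¹] = kg·m²·s⁻³
  (49.1 1/s²) × (124 kg·m²·s⁻¹):  [s⁻²] · [kg·m²·s⁻¹] = kg·m²·s⁻³
Every term reduces to kg·m²·s⁻³.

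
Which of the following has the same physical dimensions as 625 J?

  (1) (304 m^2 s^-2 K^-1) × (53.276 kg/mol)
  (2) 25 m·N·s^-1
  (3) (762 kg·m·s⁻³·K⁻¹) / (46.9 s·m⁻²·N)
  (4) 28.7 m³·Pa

(4)

Reference: J = N·m = kg·m²·s⁻².
Each option:
  (1) [m²·s⁻²·K⁻¹] · [kg·mol⁻¹] = kg·m²·s⁻²·K⁻¹·mol⁻¹
  (2) N·m·s⁻¹ = kg·m·s⁻²·m·s⁻¹ = kg·m²·s⁻³
  (3) [kg·m·s⁻³·K⁻¹] / [kg·m⁻¹·s⁻¹] = m²·s⁻²·K⁻¹
  (4) Pa·m³ = N·m⁻²·m³ = kg·m²·s⁻²  ← same
Only (4) matches kg·m²·s⁻².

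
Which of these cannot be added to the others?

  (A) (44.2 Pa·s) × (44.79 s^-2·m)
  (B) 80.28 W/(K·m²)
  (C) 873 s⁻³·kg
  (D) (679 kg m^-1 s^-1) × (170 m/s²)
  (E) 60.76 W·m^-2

In SI base units:
  (A) [kg·m⁻¹·s⁻¹] · [m·s⁻²] = kg·s⁻³
  (B) W·m⁻²·K⁻¹ = J·s⁻¹·m⁻²·K⁻¹ = kg·s⁻³·K⁻¹
  (C) kg·s⁻³
  (D) [kg·m⁻¹·s⁻¹] · [m·s⁻²] = kg·s⁻³
  (E) W·m⁻² = J·s⁻¹·m⁻² = kg·s⁻³
All reduce to kg·s⁻³ except (B), which is kg·s⁻³·K⁻¹.

(B)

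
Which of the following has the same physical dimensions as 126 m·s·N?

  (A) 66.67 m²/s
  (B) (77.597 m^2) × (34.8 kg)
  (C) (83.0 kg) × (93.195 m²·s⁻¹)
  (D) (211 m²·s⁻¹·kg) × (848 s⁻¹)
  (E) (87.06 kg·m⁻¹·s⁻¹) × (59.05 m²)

(C)

Reference: N·m·s = kg·m·s⁻²·m·s = kg·m²·s⁻¹.
Each option:
  (A) m²·s⁻¹
  (B) [m²] · [kg] = kg·m²
  (C) [kg] · [m²·s⁻¹] = kg·m²·s⁻¹  ← same
  (D) [kg·m²·s⁻¹] · [s⁻¹] = kg·m²·s⁻²
  (E) [kg·m⁻¹·s⁻¹] · [m²] = kg·m·s⁻¹
Only (C) matches kg·m²·s⁻¹.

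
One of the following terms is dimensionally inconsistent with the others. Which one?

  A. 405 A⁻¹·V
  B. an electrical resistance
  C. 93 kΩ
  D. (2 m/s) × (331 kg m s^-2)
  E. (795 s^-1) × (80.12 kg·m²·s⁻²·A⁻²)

D.

Work out the base dimensions of each:
  A. V·A⁻¹ = J·C⁻¹·A⁻¹ = kg·m²·s⁻³·A⁻²
  B. [electrical resistance] = kg·m²·s⁻³·A⁻²
  C. Ω = V·A⁻¹ = kg·m²·s⁻³·A⁻²
  D. [m·s⁻¹] · [kg·m·s⁻²] = kg·m²·s⁻³
  E. [s⁻¹] · [kg·m²·s⁻²·A⁻²] = kg·m²·s⁻³·A⁻²
All reduce to kg·m²·s⁻³·A⁻² except D., which is kg·m²·s⁻³.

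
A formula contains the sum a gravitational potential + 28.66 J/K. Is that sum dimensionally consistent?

No

In SI base units:
  a gravitational potential:  [gravitational potential] = m²·s⁻²
  28.66 J/K:  J·K⁻¹ = N·m·K⁻¹ = kg·m²·s⁻²·K⁻¹
m²·s⁻² ≠ kg·m²·s⁻²·K⁻¹, so they cannot be added.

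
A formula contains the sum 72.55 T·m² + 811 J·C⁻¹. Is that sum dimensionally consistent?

Expand each in SI base units:
  72.55 T·m²:  T·m² = Wb·m⁻²·m² = kg·m²·s⁻²·A⁻¹
  811 J·C⁻¹:  J·C⁻¹ = N·m·(s·A)⁻¹ = kg·m²·s⁻³·A⁻¹
kg·m²·s⁻²·A⁻¹ ≠ kg·m²·s⁻³·A⁻¹, so they cannot be added.

No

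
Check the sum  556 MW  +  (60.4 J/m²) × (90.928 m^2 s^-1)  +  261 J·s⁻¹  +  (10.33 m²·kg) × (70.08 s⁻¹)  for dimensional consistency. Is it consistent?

Dimensions:
  556 MW:  W = J·s⁻¹ = kg·m²·s⁻³
  (60.4 J/m²) × (90.928 m^2 s^-1):  [kg·s⁻²] · [m²·s⁻¹] = kg·m²·s⁻³
  261 J·s⁻¹:  J·s⁻¹ = N·m·s⁻¹ = kg·m²·s⁻³
  (10.33 m²·kg) × (70.08 s⁻¹):  [kg·m²] · [s⁻¹] = kg·m²·s⁻¹
The terms do not share a single dimension (kg·m²·s⁻³ vs kg·m²·s⁻¹).

No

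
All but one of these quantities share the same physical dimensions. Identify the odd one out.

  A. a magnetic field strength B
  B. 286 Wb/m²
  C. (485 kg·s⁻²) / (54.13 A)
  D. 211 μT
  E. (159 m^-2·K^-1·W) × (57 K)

Dimensions:
  A. [magnetic field strength B] = kg·s⁻²·A⁻¹
  B. Wb·m⁻² = V·s·m⁻² = kg·s⁻²·A⁻¹
  C. [kg·s⁻²] / [A] = kg·s⁻²·A⁻¹
  D. T = Wb·m⁻² = kg·s⁻²·A⁻¹
  E. [kg·s⁻³·K⁻¹] · [K] = kg·s⁻³
All reduce to kg·s⁻²·A⁻¹ except E., which is kg·s⁻³.

E.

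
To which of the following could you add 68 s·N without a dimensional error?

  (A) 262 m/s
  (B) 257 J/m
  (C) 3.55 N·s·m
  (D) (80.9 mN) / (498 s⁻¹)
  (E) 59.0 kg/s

(D)

Reference: N·s = kg·m·s⁻²·s = kg·m·s⁻¹.
Each option:
  (A) m·s⁻¹
  (B) J·m⁻¹ = N·m·m⁻¹ = kg·m·s⁻²
  (C) N·m·s = kg·m·s⁻²·m·s = kg·m²·s⁻¹
  (D) [kg·m·s⁻²] / [s⁻¹] = kg·m·s⁻¹  ← same
  (E) kg·s⁻¹
Only (D) matches kg·m·s⁻¹.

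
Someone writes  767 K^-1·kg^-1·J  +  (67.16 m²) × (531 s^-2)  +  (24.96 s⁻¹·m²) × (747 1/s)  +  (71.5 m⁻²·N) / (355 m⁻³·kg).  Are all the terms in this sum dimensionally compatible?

No

Reduce each to base SI dimensions:
  767 K^-1·kg^-1·J:  J·kg⁻¹·K⁻¹ = N·m·kg⁻¹·K⁻¹ = m²·s⁻²·K⁻¹
  (67.16 m²) × (531 s^-2):  [m²] · [s⁻²] = m²·s⁻²
  (24.96 s⁻¹·m²) × (747 1/s):  [m²·s⁻¹] · [s⁻¹] = m²·s⁻²
  (71.5 m⁻²·N) / (355 m⁻³·kg):  [kg·m⁻¹·s⁻²] / [kg·m⁻³] = m²·s⁻²
The terms do not share a single dimension (m²·s⁻² vs m²·s⁻²·K⁻¹).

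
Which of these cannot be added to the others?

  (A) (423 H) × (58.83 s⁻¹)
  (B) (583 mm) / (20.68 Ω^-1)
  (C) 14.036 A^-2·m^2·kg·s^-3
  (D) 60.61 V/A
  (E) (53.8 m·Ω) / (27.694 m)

Reduce each to base SI dimensions:
  (A) [kg·m²·s⁻²·A⁻²] · [s⁻¹] = kg·m²·s⁻³·A⁻²
  (B) [m] / [kg⁻¹·m⁻²·s³·A²] = kg·m³·s⁻³·A⁻²
  (C) kg·m²·s⁻³·A⁻²
  (D) V·A⁻¹ = J·C⁻¹·A⁻¹ = kg·m²·s⁻³·A⁻²
  (E) [kg·m³·s⁻³·A⁻²] / [m] = kg·m²·s⁻³·A⁻²
All reduce to kg·m²·s⁻³·A⁻² except (B), which is kg·m³·s⁻³·A⁻².

(B)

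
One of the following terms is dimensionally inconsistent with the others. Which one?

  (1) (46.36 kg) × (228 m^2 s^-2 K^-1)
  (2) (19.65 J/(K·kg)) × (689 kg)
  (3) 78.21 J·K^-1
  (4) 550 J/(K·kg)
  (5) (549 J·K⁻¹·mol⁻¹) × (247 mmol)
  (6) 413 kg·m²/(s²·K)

(4)

Dimensions:
  (1) [kg] · [m²·s⁻²·K⁻¹] = kg·m²·s⁻²·K⁻¹
  (2) [m²·s⁻²·K⁻¹] · [kg] = kg·m²·s⁻²·K⁻¹
  (3) J·K⁻¹ = N·m·K⁻¹ = kg·m²·s⁻²·K⁻¹
  (4) J·kg⁻¹·K⁻¹ = N·m·kg⁻¹·K⁻¹ = m²·s⁻²·K⁻¹
  (5) [kg·m²·s⁻²·K⁻¹·mol⁻¹] · [mol] = kg·m²·s⁻²·K⁻¹
  (6) kg·m²·s⁻²·K⁻¹
All reduce to kg·m²·s⁻²·K⁻¹ except (4), which is m²·s⁻²·K⁻¹.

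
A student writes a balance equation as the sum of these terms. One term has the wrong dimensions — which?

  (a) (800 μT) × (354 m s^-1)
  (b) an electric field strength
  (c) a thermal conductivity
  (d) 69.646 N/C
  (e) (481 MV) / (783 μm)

(c)

Dimensions:
  (a) [kg·s⁻²·A⁻¹] · [m·s⁻¹] = kg·m·s⁻³·A⁻¹
  (b) [electric field strength] = kg·m·s⁻³·A⁻¹
  (c) [thermal conductivity] = kg·m·s⁻³·K⁻¹
  (d) N·C⁻¹ = kg·m·s⁻²·(s·A)⁻¹ = kg·m·s⁻³·A⁻¹
  (e) [kg·m²·s⁻³·A⁻¹] / [m] = kg·m·s⁻³·A⁻¹
All reduce to kg·m·s⁻³·A⁻¹ except (c), which is kg·m·s⁻³·K⁻¹.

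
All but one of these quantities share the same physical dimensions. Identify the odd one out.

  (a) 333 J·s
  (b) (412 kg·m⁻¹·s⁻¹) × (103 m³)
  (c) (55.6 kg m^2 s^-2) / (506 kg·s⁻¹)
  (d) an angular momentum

(c)

In SI base units:
  (a) J·s = N·m·s = kg·m²·s⁻¹
  (b) [kg·m⁻¹·s⁻¹] · [m³] = kg·m²·s⁻¹
  (c) [kg·m²·s⁻²] / [kg·s⁻¹] = m²·s⁻¹
  (d) [angular momentum] = kg·m²·s⁻¹
All reduce to kg·m²·s⁻¹ except (c), which is m²·s⁻¹.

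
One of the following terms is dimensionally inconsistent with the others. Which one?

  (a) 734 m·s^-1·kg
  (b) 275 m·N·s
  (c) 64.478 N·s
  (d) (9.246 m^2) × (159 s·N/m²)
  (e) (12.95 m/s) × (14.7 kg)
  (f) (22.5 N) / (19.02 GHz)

In SI base units:
  (a) kg·m·s⁻¹
  (b) N·m·s = kg·m·s⁻²·m·s = kg·m²·s⁻¹
  (c) N·s = kg·m·s⁻²·s = kg·m·s⁻¹
  (d) [m²] · [kg·m⁻¹·s⁻¹] = kg·m·s⁻¹
  (e) [m·s⁻¹] · [kg] = kg·m·s⁻¹
  (f) [kg·m·s⁻²] / [s⁻¹] = kg·m·s⁻¹
All reduce to kg·m·s⁻¹ except (b), which is kg·m²·s⁻¹.

(b)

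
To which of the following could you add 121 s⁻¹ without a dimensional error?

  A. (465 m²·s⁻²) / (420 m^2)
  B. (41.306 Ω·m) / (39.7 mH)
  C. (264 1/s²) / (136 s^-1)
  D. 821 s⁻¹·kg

Reference: s⁻¹.
Each option:
  A. [m²·s⁻²] / [m²] = s⁻²
  B. [kg·m³·s⁻³·A⁻²] / [kg·m²·s⁻²·A⁻²] = m·s⁻¹
  C. [s⁻²] / [s⁻¹] = s⁻¹  ← same
  D. kg·s⁻¹
Only C. matches s⁻¹.

C.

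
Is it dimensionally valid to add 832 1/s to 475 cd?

No

Reduce each to base SI dimensions:
  832 1/s:  s⁻¹
  475 cd:  cd
s⁻¹ ≠ cd, so they cannot be added.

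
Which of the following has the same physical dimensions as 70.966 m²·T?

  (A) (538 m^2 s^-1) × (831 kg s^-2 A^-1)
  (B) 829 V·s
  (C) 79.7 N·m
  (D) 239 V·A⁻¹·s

(B)

Reference: T·m² = Wb·m⁻²·m² = kg·m²·s⁻²·A⁻¹.
Each option:
  (A) [m²·s⁻¹] · [kg·s⁻²·A⁻¹] = kg·m²·s⁻³·A⁻¹
  (B) V·s = J·C⁻¹·s = kg·m²·s⁻²·A⁻¹  ← same
  (C) N·m = kg·m·s⁻²·m = kg·m²·s⁻²
  (D) V·s·A⁻¹ = J·C⁻¹·s·A⁻¹ = kg·m²·s⁻²·A⁻²
Only (B) matches kg·m²·s⁻²·A⁻¹.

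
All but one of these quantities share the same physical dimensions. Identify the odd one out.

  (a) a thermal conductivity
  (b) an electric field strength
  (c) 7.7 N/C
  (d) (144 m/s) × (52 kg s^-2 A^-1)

(a)

In SI base units:
  (a) [thermal conductivity] = kg·m·s⁻³·K⁻¹
  (b) [electric field strength] = kg·m·s⁻³·A⁻¹
  (c) N·C⁻¹ = kg·m·s⁻²·(s·A)⁻¹ = kg·m·s⁻³·A⁻¹
  (d) [m·s⁻¹] · [kg·s⁻²·A⁻¹] = kg·m·s⁻³·A⁻¹
All reduce to kg·m·s⁻³·A⁻¹ except (a), which is kg·m·s⁻³·K⁻¹.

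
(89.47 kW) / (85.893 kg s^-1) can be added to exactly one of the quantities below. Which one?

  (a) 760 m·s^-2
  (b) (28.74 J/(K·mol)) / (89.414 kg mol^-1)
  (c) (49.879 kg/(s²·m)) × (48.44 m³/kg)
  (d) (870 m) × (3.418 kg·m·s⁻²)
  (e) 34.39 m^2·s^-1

(c)

Reference: [kg·m²·s⁻³] / [kg·s⁻¹] = m²·s⁻².
Each option:
  (a) m·s⁻²
  (b) [kg·m²·s⁻²·K⁻¹·mol⁻¹] / [kg·mol⁻¹] = m²·s⁻²·K⁻¹
  (c) [kg·m⁻¹·s⁻²] · [kg⁻¹·m³] = m²·s⁻²  ← same
  (d) [m] · [kg·m·s⁻²] = kg·m²·s⁻²
  (e) m²·s⁻¹
Only (c) matches m²·s⁻².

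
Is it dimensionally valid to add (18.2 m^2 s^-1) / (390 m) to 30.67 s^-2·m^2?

No

Dimensions:
  (18.2 m^2 s^-1) / (390 m):  [m²·s⁻¹] / [m] = m·s⁻¹
  30.67 s^-2·m^2:  m²·s⁻²
m·s⁻¹ ≠ m²·s⁻², so they cannot be added.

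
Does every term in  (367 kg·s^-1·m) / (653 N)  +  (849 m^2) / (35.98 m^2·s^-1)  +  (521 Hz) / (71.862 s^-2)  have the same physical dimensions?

Yes

Dimensions:
  (367 kg·s^-1·m) / (653 N):  [kg·m·s⁻¹] / [kg·m·s⁻²] = s
  (849 m^2) / (35.98 m^2·s^-1):  [m²] / [m²·s⁻¹] = s
  (521 Hz) / (71.862 s^-2):  [s⁻¹] / [s⁻²] = s
Every term reduces to s.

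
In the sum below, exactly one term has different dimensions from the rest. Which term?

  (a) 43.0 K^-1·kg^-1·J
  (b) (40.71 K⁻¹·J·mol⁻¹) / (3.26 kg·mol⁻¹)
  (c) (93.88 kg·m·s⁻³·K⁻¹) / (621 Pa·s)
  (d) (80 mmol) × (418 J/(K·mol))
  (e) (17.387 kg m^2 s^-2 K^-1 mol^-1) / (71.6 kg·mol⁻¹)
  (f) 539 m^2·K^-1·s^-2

(d)

Expand each in SI base units:
  (a) J·kg⁻¹·K⁻¹ = N·m·kg⁻¹·K⁻¹ = m²·s⁻²·K⁻¹
  (b) [kg·m²·s⁻²·K⁻¹·mol⁻¹] / [kg·mol⁻¹] = m²·s⁻²·K⁻¹
  (c) [kg·m·s⁻³·K⁻¹] / [kg·m⁻¹·s⁻¹] = m²·s⁻²·K⁻¹
  (d) [mol] · [kg·m²·s⁻²·K⁻¹·mol⁻¹] = kg·m²·s⁻²·K⁻¹
  (e) [kg·m²·s⁻²·K⁻¹·mol⁻¹] / [kg·mol⁻¹] = m²·s⁻²·K⁻¹
  (f) m²·s⁻²·K⁻¹
All reduce to m²·s⁻²·K⁻¹ except (d), which is kg·m²·s⁻²·K⁻¹.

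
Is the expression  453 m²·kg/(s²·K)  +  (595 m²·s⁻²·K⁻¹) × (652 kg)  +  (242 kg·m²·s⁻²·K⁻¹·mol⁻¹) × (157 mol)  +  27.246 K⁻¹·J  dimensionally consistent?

Reduce each to base SI dimensions:
  453 m²·kg/(s²·K):  kg·m²·s⁻²·K⁻¹
  (595 m²·s⁻²·K⁻¹) × (652 kg):  [m²·s⁻²·K⁻¹] · [kg] = kg·m²·s⁻²·K⁻¹
  (242 kg·m²·s⁻²·K⁻¹·mol⁻¹) × (157 mol):  [kg·m²·s⁻²·K⁻¹·mol⁻¹] · [mol] = kg·m²·s⁻²·K⁻¹
  27.246 K⁻¹·J:  J·K⁻¹ = N·m·K⁻¹ = kg·m²·s⁻²·K⁻¹
Every term reduces to kg·m²·s⁻²·K⁻¹.

Yes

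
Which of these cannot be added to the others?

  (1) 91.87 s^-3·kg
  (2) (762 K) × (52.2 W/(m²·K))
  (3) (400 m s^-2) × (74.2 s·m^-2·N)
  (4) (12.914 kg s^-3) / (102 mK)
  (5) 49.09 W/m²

(4)

Work out the base dimensions of each:
  (1) kg·s⁻³
  (2) [K] · [kg·s⁻³·K⁻¹] = kg·s⁻³
  (3) [m·s⁻²] · [kg·m⁻¹·s⁻¹] = kg·s⁻³
  (4) [kg·s⁻³] / [K] = kg·s⁻³·K⁻¹
  (5) W·m⁻² = J·s⁻¹·m⁻² = kg·s⁻³
All reduce to kg·s⁻³ except (4), which is kg·s⁻³·K⁻¹.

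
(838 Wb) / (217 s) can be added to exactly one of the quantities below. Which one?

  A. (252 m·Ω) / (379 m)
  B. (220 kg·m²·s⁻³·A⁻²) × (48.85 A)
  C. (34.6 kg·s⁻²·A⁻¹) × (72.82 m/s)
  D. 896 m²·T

B.

Reference: [kg·m²·s⁻²·A⁻¹] / [s] = kg·m²·s⁻³·A⁻¹.
Each option:
  A. [kg·m³·s⁻³·A⁻²] / [m] = kg·m²·s⁻³·A⁻²
  B. [kg·m²·s⁻³·A⁻²] · [A] = kg·m²·s⁻³·A⁻¹  ← same
  C. [kg·s⁻²·A⁻¹] · [m·s⁻¹] = kg·m·s⁻³·A⁻¹
  D. T·m² = Wb·m⁻²·m² = kg·m²·s⁻²·A⁻¹
Only B. matches kg·m²·s⁻³·A⁻¹.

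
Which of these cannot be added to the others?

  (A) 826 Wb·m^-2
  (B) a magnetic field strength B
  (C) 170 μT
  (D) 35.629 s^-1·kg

Reduce each to base SI dimensions:
  (A) Wb·m⁻² = V·s·m⁻² = kg·s⁻²·A⁻¹
  (B) [magnetic field strength B] = kg·s⁻²·A⁻¹
  (C) T = Wb·m⁻² = kg·s⁻²·A⁻¹
  (D) kg·s⁻¹
All reduce to kg·s⁻²·A⁻¹ except (D), which is kg·s⁻¹.

(D)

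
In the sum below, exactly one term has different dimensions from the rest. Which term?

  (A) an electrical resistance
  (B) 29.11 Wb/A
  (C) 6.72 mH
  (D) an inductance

(A)

Work out the base dimensions of each:
  (A) [electrical resistance] = kg·m²·s⁻³·A⁻²
  (B) Wb·A⁻¹ = V·s·A⁻¹ = kg·m²·s⁻²·A⁻²
  (C) H = V·s·A⁻¹ = kg·m²·s⁻²·A⁻²
  (D) [inductance] = kg·m²·s⁻²·A⁻²
All reduce to kg·m²·s⁻²·A⁻² except (A), which is kg·m²·s⁻³·A⁻².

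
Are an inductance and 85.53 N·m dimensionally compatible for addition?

No

Expand each in SI base units:
  an inductance:  [inductance] = kg·m²·s⁻²·A⁻²
  85.53 N·m:  N·m = kg·m·s⁻²·m = kg·m²·s⁻²
kg·m²·s⁻²·A⁻² ≠ kg·m²·s⁻², so they cannot be added.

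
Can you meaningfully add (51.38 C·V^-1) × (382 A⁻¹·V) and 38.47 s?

Yes

Expand each in SI base units:
  (51.38 C·V^-1) × (382 A⁻¹·V):  [kg⁻¹·m⁻²·s⁴·A²] · [kg·m²·s⁻³·A⁻²] = s
  38.47 s:  s
Both are s, so they have the same dimensions and can be added.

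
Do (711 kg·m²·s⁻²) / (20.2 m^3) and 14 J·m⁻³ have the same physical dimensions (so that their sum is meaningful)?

In SI base units:
  (711 kg·m²·s⁻²) / (20.2 m^3):  [kg·m²·s⁻²] / [m³] = kg·m⁻¹·s⁻²
  14 J·m⁻³:  J·m⁻³ = N·m·m⁻³ = kg·m⁻¹·s⁻²
Both are kg·m⁻¹·s⁻², so they have the same dimensions and can be added.

Yes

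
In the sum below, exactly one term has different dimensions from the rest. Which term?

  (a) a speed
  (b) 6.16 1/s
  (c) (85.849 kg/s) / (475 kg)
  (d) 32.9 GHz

(a)

Work out the base dimensions of each:
  (a) [speed] = m·s⁻¹
  (b) s⁻¹
  (c) [kg·s⁻¹] / [kg] = s⁻¹
  (d) Hz = s⁻¹
All reduce to s⁻¹ except (a), which is m·s⁻¹.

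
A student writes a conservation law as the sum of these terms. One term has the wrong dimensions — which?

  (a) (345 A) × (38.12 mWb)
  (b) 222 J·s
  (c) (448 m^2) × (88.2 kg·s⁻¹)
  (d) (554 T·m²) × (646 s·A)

(a)

Expand each in SI base units:
  (a) [A] · [kg·m²·s⁻²·A⁻¹] = kg·m²·s⁻²
  (b) J·s = N·m·s = kg·m²·s⁻¹
  (c) [m²] · [kg·s⁻¹] = kg·m²·s⁻¹
  (d) [kg·m²·s⁻²·A⁻¹] · [s·A] = kg·m²·s⁻¹
All reduce to kg·m²·s⁻¹ except (a), which is kg·m²·s⁻².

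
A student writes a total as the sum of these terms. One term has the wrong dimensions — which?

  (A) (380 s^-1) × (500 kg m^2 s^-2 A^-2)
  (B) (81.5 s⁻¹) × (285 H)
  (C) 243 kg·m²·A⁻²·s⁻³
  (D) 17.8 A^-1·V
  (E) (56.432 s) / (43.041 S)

(E)

Expand each in SI base units:
  (A) [s⁻¹] · [kg·m²·s⁻²·A⁻²] = kg·m²·s⁻³·A⁻²
  (B) [s⁻¹] · [kg·m²·s⁻²·A⁻²] = kg·m²·s⁻³·A⁻²
  (C) kg·m²·s⁻³·A⁻²
  (D) V·A⁻¹ = J·C⁻¹·A⁻¹ = kg·m²·s⁻³·A⁻²
  (E) [s] / [kg⁻¹·m⁻²·s³·A²] = kg·m²·s⁻²·A⁻²
All reduce to kg·m²·s⁻³·A⁻² except (E), which is kg·m²·s⁻²·A⁻².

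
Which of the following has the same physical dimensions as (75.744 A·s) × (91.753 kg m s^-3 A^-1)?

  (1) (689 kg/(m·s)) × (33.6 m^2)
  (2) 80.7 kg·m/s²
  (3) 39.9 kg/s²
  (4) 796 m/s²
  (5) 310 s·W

(2)

Reference: [s·A] · [kg·m·s⁻³·A⁻¹] = kg·m·s⁻².
Each option:
  (1) [kg·m⁻¹·s⁻¹] · [m²] = kg·m·s⁻¹
  (2) kg·m·s⁻²  ← same
  (3) kg·s⁻²
  (4) m·s⁻²
  (5) W·s = J·s⁻¹·s = kg·m²·s⁻²
Only (2) matches kg·m·s⁻².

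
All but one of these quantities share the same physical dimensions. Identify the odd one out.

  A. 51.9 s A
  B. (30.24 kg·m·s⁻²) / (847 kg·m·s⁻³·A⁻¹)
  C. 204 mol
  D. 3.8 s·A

Expand each in SI base units:
  A. s·A
  B. [kg·m·s⁻²] / [kg·m·s⁻³·A⁻¹] = s·A
  C. mol
  D. A·s = s·A
All reduce to s·A except C., which is mol.

C.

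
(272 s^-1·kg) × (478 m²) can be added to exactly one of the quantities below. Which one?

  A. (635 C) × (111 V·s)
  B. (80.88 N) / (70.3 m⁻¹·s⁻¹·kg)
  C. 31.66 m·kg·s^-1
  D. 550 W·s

A.

Reference: [kg·s⁻¹] · [m²] = kg·m²·s⁻¹.
Each option:
  A. [s·A] · [kg·m²·s⁻²·A⁻¹] = kg·m²·s⁻¹  ← same
  B. [kg·m·s⁻²] / [kg·m⁻¹·s⁻¹] = m²·s⁻¹
  C. kg·m·s⁻¹
  D. W·s = J·s⁻¹·s = kg·m²·s⁻²
Only A. matches kg·m²·s⁻¹.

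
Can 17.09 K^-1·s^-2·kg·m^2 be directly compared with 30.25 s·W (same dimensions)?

Reduce each to base SI dimensions:
  17.09 K^-1·s^-2·kg·m^2:  kg·m²·s⁻²·K⁻¹
  30.25 s·W:  W·s = J·s⁻¹·s = kg·m²·s⁻²
kg·m²·s⁻²·K⁻¹ ≠ kg·m²·s⁻², so they cannot be added.

No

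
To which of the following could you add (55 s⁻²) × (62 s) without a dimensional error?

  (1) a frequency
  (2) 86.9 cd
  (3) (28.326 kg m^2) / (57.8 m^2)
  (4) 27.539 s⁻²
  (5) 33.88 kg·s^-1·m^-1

(1)

Reference: [s⁻²] · [s] = s⁻¹.
Each option:
  (1) [frequency] = s⁻¹  ← same
  (2) cd
  (3) [kg·m²] / [m²] = kg
  (4) s⁻²
  (5) kg·m⁻¹·s⁻¹
Only (1) matches s⁻¹.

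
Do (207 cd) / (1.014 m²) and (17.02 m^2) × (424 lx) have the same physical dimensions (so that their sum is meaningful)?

Reduce each to base SI dimensions:
  (207 cd) / (1.014 m²):  [cd] / [m²] = m⁻²·cd
  (17.02 m^2) × (424 lx):  [m²] · [m⁻²·cd] = cd
m⁻²·cd ≠ cd, so they cannot be added.

No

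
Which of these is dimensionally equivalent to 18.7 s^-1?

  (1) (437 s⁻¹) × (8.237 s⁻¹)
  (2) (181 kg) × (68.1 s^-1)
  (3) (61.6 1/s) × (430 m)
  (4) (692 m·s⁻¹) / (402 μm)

Reference: s⁻¹.
Each option:
  (1) [s⁻¹] · [s⁻¹] = s⁻²
  (2) [kg] · [s⁻¹] = kg·s⁻¹
  (3) [s⁻¹] · [m] = m·s⁻¹
  (4) [m·s⁻¹] / [m] = s⁻¹  ← same
Only (4) matches s⁻¹.

(4)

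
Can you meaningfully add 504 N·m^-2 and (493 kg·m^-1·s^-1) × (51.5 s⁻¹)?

Work out the base dimensions of each:
  504 N·m^-2:  N·m⁻² = kg·m·s⁻²·m⁻² = kg·m⁻¹·s⁻²
  (493 kg·m^-1·s^-1) × (51.5 s⁻¹):  [kg·m⁻¹·s⁻¹] · [s⁻¹] = kg·m⁻¹·s⁻²
Both are kg·m⁻¹·s⁻², so they have the same dimensions and can be added.

Yes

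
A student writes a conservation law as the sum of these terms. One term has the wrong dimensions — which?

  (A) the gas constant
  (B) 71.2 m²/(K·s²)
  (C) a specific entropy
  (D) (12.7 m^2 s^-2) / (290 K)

Expand each in SI base units:
  (A) [gas constant] = kg·m²·s⁻²·K⁻¹·mol⁻¹
  (B) m²·s⁻²·K⁻¹
  (C) [specific entropy] = m²·s⁻²·K⁻¹
  (D) [m²·s⁻²] / [K] = m²·s⁻²·K⁻¹
All reduce to m²·s⁻²·K⁻¹ except (A), which is kg·m²·s⁻²·K⁻¹·mol⁻¹.

(A)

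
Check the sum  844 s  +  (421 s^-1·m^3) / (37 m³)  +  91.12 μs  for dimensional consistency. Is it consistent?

No

Reduce each to base SI dimensions:
  844 s:  s
  (421 s^-1·m^3) / (37 m³):  [m³·s⁻¹] / [m³] = s⁻¹
  91.12 μs:  s
The terms do not share a single dimension (s vs s⁻¹).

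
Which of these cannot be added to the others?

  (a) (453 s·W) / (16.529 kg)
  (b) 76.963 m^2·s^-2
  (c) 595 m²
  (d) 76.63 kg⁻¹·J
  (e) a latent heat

(c)

Reduce each to base SI dimensions:
  (a) [kg·m²·s⁻²] / [kg] = m²·s⁻²
  (b) m²·s⁻²
  (c) m²
  (d) J·kg⁻¹ = N·m·kg⁻¹ = m²·s⁻²
  (e) [latent heat] = m²·s⁻²
All reduce to m²·s⁻² except (c), which is m².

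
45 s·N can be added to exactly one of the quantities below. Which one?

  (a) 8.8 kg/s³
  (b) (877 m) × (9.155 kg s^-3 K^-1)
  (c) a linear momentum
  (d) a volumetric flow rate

Reference: N·s = kg·m·s⁻²·s = kg·m·s⁻¹.
Each option:
  (a) kg·s⁻³
  (b) [m] · [kg·s⁻³·K⁻¹] = kg·m·s⁻³·K⁻¹
  (c) [linear momentum] = kg·m·s⁻¹  ← same
  (d) [volumetric flow rate] = m³·s⁻¹
Only (c) matches kg·m·s⁻¹.

(c)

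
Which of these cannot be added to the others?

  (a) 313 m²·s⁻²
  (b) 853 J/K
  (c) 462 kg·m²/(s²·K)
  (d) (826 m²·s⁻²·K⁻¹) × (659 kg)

(a)

In SI base units:
  (a) m²·s⁻²
  (b) J·K⁻¹ = N·m·K⁻¹ = kg·m²·s⁻²·K⁻¹
  (c) kg·m²·s⁻²·K⁻¹
  (d) [m²·s⁻²·K⁻¹] · [kg] = kg·m²·s⁻²·K⁻¹
All reduce to kg·m²·s⁻²·K⁻¹ except (a), which is m²·s⁻².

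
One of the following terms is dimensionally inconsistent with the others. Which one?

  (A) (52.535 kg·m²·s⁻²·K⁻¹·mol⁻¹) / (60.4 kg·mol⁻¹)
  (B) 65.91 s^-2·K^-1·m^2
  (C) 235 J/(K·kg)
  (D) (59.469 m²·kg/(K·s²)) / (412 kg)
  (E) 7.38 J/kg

(E)

Expand each in SI base units:
  (A) [kg·m²·s⁻²·K⁻¹·mol⁻¹] / [kg·mol⁻¹] = m²·s⁻²·K⁻¹
  (B) m²·s⁻²·K⁻¹
  (C) J·kg⁻¹·K⁻¹ = N·m·kg⁻¹·K⁻¹ = m²·s⁻²·K⁻¹
  (D) [kg·m²·s⁻²·K⁻¹] / [kg] = m²·s⁻²·K⁻¹
  (E) J·kg⁻¹ = N·m·kg⁻¹ = m²·s⁻²
All reduce to m²·s⁻²·K⁻¹ except (E), which is m²·s⁻².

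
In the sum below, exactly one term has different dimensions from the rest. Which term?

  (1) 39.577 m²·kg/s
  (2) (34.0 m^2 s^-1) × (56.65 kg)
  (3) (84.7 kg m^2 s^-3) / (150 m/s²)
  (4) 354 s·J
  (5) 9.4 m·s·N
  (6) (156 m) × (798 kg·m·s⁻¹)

Expand each in SI base units:
  (1) kg·m²·s⁻¹
  (2) [m²·s⁻¹] · [kg] = kg·m²·s⁻¹
  (3) [kg·m²·s⁻³] / [m·s⁻²] = kg·m·s⁻¹
  (4) J·s = N·m·s = kg·m²·s⁻¹
  (5) N·m·s = kg·m·s⁻²·m·s = kg·m²·s⁻¹
  (6) [m] · [kg·m·s⁻¹] = kg·m²·s⁻¹
All reduce to kg·m²·s⁻¹ except (3), which is kg·m·s⁻¹.

(3)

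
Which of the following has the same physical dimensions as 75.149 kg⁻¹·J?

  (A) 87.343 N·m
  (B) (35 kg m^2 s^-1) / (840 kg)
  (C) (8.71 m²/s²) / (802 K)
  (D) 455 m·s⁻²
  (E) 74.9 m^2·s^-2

Reference: J·kg⁻¹ = N·m·kg⁻¹ = m²·s⁻².
Each option:
  (A) N·m = kg·m·s⁻²·m = kg·m²·s⁻²
  (B) [kg·m²·s⁻¹] / [kg] = m²·s⁻¹
  (C) [m²·s⁻²] / [K] = m²·s⁻²·K⁻¹
  (D) m·s⁻²
  (E) m²·s⁻²  ← same
Only (E) matches m²·s⁻².

(E)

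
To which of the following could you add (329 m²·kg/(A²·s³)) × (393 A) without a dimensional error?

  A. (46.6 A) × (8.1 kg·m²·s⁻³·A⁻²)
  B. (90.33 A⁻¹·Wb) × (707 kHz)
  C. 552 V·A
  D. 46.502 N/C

A.

Reference: [kg·m²·s⁻³·A⁻²] · [A] = kg·m²·s⁻³·A⁻¹.
Each option:
  A. [A] · [kg·m²·s⁻³·A⁻²] = kg·m²·s⁻³·A⁻¹  ← same
  B. [kg·m²·s⁻²·A⁻²] · [s⁻¹] = kg·m²·s⁻³·A⁻²
  C. V·A = J·C⁻¹·A = kg·m²·s⁻³
  D. N·C⁻¹ = kg·m·s⁻²·(s·A)⁻¹ = kg·m·s⁻³·A⁻¹
Only A. matches kg·m²·s⁻³·A⁻¹.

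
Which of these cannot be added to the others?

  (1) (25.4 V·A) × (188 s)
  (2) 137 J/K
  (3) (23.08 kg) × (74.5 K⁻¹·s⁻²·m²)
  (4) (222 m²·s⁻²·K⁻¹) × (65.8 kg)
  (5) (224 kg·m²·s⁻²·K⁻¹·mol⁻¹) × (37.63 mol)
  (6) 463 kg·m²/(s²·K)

Reduce each to base SI dimensions:
  (1) [kg·m²·s⁻³] · [s] = kg·m²·s⁻²
  (2) J·K⁻¹ = N·m·K⁻¹ = kg·m²·s⁻²·K⁻¹
  (3) [kg] · [m²·s⁻²·K⁻¹] = kg·m²·s⁻²·K⁻¹
  (4) [m²·s⁻²·K⁻¹] · [kg] = kg·m²·s⁻²·K⁻¹
  (5) [kg·m²·s⁻²·K⁻¹·mol⁻¹] · [mol] = kg·m²·s⁻²·K⁻¹
  (6) kg·m²·s⁻²·K⁻¹
All reduce to kg·m²·s⁻²·K⁻¹ except (1), which is kg·m²·s⁻².

(1)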